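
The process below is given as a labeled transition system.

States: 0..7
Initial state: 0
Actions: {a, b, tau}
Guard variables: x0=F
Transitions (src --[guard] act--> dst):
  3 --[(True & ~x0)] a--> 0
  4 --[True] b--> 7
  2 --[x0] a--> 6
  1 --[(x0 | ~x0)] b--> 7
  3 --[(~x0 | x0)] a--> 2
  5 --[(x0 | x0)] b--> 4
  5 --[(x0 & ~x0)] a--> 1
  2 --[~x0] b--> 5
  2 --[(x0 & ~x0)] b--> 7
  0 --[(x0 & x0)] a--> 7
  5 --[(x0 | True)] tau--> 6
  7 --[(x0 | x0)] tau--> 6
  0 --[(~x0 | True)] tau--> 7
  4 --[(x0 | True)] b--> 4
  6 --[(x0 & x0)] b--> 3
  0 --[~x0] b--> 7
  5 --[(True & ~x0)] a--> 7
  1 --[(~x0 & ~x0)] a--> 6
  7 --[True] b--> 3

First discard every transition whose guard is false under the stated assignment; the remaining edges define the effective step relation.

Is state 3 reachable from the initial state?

Guard filter leaves 12 enabled edge(s).
L0 = {0}
L1 = {7}  now seen {0,7}
L2 = {3}  now seen {0,3,7}
L3 = {2}  now seen {0,2,3,7}
L4 = {5}  now seen {0,2,3,5,7}
L5 = {6}  now seen {0,2,3,5,6,7}
R = {0,2,3,5,6,7}
witness 3: tau·b

Answer: REACHABLE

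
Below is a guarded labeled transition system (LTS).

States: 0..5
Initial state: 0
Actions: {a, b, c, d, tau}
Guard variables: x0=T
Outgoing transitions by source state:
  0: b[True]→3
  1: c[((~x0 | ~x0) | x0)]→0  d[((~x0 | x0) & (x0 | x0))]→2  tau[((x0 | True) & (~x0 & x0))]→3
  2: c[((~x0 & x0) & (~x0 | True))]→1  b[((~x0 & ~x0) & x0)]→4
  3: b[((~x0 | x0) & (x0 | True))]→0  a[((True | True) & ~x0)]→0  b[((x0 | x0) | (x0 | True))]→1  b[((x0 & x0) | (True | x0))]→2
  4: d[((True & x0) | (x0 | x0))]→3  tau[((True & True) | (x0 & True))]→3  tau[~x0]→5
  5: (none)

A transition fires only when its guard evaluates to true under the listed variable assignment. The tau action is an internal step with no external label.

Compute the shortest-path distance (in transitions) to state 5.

Breadth-first toward 5:
  L0 = {0}
  L1 = {3}
  L2 = {1,2}
5 never appears.

Answer: UNREACHABLE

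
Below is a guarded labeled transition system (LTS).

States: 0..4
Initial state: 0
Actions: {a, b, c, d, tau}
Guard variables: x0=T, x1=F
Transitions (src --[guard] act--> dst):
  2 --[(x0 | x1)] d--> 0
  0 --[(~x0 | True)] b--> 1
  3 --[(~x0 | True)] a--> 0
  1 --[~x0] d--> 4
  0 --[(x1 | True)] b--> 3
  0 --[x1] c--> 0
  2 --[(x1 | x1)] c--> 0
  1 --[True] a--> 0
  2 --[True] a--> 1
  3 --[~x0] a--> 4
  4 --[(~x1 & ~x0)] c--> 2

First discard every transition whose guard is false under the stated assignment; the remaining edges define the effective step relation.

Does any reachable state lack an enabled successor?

Answer: DEADLOCK-FREE

Working:
R = {0,1,3}
  0: b→1  b→3  [2 out]
  1: a→0  [1 out]
  3: a→0  [1 out]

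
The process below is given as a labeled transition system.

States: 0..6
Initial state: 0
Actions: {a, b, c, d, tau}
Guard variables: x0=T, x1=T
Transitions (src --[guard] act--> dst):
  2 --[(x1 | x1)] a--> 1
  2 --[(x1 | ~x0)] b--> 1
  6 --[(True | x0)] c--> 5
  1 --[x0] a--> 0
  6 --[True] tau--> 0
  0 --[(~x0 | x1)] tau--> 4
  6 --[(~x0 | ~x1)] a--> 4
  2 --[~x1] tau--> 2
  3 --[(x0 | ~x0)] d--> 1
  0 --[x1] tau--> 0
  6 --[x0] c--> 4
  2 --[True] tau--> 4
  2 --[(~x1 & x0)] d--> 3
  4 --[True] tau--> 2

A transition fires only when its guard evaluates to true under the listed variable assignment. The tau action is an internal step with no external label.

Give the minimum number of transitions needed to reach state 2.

Breadth-first toward 2:
  L0 = {0}
  L1 = {4}
  L2 = {2}
2 enters at depth 2; path tau·tau

Answer: 2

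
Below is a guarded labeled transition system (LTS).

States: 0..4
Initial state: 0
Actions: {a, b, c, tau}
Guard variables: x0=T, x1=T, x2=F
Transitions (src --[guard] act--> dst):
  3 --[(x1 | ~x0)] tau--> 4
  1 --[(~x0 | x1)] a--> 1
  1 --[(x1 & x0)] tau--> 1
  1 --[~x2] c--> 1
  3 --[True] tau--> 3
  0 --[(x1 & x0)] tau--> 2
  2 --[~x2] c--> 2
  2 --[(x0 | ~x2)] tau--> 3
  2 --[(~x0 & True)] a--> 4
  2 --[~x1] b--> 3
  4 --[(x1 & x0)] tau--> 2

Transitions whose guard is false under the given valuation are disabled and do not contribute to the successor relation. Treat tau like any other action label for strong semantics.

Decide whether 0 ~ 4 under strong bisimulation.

Answer: BISIMILAR

Trace:
Refine partition for ~:
  π0 = {{0,1,2,3,4}}
  π1 = {{0,3,4},{1},{2}}
  π2 = {{0,4},{1},{2},{3}}
4 equivalence class(es) (converged in 3)
class of 0: {0,4}; class of 4: {0,4}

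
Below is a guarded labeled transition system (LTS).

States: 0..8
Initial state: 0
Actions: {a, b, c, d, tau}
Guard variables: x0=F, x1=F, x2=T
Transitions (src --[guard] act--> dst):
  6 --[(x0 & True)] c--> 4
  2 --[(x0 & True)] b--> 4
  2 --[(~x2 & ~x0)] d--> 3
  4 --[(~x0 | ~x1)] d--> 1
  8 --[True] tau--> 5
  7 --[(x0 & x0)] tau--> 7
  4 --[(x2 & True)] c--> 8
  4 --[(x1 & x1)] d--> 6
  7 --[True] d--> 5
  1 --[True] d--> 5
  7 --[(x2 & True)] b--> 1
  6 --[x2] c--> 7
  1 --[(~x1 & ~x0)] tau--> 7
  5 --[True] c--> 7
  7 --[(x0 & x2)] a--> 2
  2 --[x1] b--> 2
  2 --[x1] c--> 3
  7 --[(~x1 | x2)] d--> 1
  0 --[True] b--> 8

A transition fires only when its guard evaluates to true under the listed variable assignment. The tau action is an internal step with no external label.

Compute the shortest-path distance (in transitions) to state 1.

Layered search for 1:
  Layer 0: {0}
  Layer 1: {8}
  Layer 2: {5}
  Layer 3: {7}
  Layer 4: {1}
first hit 1 at d=4 via b·tau·c·b

Answer: 4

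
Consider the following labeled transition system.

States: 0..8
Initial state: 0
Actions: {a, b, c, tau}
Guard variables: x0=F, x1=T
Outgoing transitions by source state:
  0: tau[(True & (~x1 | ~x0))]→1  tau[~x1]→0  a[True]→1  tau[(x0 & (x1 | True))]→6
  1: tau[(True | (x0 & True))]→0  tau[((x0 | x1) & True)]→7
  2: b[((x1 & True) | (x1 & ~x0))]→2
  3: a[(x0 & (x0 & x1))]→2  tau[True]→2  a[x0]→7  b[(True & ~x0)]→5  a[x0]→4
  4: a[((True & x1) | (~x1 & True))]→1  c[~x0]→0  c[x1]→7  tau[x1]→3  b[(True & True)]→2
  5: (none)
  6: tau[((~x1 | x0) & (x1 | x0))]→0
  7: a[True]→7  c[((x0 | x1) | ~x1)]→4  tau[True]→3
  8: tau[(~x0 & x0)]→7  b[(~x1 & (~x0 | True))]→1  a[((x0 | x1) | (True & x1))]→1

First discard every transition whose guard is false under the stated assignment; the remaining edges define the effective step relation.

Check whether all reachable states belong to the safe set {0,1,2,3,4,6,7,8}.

Answer: INVARIANT VIOLATED at state 5

Analysis:
Allowed set {0,1,2,3,4,6,7,8}
Reachable = {0,1,2,3,4,5,7}
  0: ✓
  1: ✓
  2: ✓
  3: ✓
  4: ✓
  5: outside
  7: ✓
reach 5 via tau·tau·tau·b — violates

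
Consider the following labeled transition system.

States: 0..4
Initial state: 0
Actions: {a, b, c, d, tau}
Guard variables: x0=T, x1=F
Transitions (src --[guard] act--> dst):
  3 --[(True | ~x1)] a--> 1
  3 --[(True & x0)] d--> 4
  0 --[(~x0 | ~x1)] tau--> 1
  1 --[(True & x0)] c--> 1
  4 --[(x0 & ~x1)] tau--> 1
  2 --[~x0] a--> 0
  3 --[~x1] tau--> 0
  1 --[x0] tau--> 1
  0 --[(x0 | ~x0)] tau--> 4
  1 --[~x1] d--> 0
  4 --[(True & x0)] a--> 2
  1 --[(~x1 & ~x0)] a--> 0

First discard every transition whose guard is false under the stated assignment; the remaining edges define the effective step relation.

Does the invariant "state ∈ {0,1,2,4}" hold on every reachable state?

Safe = {0,1,2,4}
Reach set: {0,1,2,4}
  0: safe
  1: safe
  2: safe
  4: safe

Answer: INVARIANT HOLDS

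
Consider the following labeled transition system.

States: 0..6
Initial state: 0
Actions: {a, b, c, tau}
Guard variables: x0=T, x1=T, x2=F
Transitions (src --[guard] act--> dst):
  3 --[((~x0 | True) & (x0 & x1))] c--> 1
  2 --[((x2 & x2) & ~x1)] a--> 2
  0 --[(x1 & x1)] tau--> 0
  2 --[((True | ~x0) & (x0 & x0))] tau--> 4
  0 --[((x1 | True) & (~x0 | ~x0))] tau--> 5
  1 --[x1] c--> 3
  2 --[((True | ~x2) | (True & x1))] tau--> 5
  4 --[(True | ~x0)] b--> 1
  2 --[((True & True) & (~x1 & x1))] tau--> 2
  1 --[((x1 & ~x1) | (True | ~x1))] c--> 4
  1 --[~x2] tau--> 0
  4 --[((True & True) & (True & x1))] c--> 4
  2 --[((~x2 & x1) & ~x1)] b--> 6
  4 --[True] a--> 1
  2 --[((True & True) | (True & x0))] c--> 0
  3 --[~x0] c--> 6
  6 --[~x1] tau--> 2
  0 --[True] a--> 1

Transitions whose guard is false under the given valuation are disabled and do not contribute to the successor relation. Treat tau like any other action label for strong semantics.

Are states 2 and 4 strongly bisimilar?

Refine partition for ~:
  π0 = {{0,1,2,3,4,5,6}}
  π1 = {{0},{1,2},{3},{4},{5,6}}
  π2 = {{0},{1},{2},{3},{4},{5,6}}
6 equivalence class(es) (converged in 3)
[2]={2}  [4]={4}

Answer: NOT BISIMILAR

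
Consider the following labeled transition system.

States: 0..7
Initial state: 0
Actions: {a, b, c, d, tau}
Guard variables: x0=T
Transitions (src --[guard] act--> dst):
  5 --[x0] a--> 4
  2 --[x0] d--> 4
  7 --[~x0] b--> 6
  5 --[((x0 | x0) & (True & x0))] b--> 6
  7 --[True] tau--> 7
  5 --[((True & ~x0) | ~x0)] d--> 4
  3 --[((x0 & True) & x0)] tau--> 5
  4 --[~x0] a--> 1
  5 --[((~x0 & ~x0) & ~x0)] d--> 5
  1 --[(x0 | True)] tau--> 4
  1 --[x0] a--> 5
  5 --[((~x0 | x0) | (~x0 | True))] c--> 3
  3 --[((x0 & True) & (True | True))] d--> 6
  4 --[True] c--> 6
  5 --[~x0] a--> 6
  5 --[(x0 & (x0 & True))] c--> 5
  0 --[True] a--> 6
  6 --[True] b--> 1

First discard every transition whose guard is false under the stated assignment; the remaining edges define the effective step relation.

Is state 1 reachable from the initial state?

Guard filter leaves 13 enabled edge(s).
L0 = {0}
L1 = {6}  cumulative {0,6}
L2 = {1}  cumulative {0,1,6}
L3 = {4,5}  cumulative {0,1,4,5,6}
L4 = {3}  cumulative {0,1,3,4,5,6}
Reach set: {0,1,3,4,5,6}
trace reaching 1: a·b

Answer: REACHABLE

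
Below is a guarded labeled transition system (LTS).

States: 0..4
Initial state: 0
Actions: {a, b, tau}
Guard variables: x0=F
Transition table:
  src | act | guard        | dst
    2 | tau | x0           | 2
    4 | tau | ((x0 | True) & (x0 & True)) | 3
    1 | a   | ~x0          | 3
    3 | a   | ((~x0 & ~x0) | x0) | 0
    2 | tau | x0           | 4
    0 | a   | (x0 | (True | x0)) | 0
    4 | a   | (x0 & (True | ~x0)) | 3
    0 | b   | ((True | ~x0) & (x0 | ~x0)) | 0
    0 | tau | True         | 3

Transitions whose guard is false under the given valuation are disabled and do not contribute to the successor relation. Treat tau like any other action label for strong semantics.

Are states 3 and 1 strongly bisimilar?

Refine partition for ~:
  π0 = {{0,1,2,3,4}}
  π1 = {{0},{1,3},{2,4}}
  π2 = {{0},{1},{2,4},{3}}
Fixed point at round 3; 4 class(es).
[3]={3}  [1]={1}

Answer: NOT BISIMILAR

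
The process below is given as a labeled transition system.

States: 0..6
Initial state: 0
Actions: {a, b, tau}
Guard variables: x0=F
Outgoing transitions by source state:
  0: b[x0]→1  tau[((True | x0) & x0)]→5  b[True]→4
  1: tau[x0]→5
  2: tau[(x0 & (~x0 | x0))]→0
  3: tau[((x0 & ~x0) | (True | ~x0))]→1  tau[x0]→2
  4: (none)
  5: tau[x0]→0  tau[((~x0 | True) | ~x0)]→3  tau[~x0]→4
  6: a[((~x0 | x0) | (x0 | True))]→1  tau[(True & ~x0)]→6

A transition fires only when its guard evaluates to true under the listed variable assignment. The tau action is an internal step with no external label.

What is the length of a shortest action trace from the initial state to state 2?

Answer: UNREACHABLE

Trace:
BFS to 2:
  L0 = {0}
  L1 = {4}
2 never appears.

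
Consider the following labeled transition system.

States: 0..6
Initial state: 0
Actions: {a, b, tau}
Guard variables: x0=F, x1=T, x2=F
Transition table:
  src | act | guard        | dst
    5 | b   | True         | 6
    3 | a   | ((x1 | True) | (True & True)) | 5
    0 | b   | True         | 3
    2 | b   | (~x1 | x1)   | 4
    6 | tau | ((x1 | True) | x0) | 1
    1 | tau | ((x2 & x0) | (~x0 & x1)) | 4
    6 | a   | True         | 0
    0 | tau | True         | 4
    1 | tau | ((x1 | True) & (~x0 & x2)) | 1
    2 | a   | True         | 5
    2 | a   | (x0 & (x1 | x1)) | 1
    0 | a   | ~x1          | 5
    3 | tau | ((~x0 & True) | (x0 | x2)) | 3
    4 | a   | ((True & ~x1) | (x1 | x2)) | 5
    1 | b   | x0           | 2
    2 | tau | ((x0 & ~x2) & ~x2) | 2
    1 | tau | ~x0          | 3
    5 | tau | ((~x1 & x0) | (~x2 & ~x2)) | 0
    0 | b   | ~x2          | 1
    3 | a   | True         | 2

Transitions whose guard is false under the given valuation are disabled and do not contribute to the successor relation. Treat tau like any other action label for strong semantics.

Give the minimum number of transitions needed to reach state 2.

Layered search for 2:
  L0 = {0}
  L1 = {1,3,4}
  L2 = {2,5}
depth(2)=2, e.g. b·a

Answer: 2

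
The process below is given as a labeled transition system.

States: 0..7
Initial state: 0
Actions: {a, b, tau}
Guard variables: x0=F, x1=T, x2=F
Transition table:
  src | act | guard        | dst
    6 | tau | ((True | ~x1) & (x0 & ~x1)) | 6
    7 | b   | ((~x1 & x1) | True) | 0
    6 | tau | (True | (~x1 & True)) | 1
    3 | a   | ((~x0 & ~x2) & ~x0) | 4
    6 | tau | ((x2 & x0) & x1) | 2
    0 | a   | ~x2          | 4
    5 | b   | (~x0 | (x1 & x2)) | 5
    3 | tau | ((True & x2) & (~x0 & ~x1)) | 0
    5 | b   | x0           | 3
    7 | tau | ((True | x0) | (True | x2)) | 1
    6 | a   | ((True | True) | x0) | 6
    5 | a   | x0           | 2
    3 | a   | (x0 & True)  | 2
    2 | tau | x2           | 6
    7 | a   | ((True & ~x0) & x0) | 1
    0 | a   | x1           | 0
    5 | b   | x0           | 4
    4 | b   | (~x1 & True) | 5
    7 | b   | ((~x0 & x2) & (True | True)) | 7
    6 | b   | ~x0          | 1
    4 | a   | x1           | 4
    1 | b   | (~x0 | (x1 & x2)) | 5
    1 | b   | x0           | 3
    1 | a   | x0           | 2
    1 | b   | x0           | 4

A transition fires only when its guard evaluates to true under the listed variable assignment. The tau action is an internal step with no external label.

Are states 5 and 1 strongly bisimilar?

Answer: BISIMILAR

Analysis:
Bisimulation quotient by refinement:
  P[0] = {{0,1,2,3,4,5,6,7}}
  P[1] = {{0,3,4},{1,5},{2},{6},{7}}
Fixed point at round 2; 5 class(es).
class of 5: {1,5}; class of 1: {1,5}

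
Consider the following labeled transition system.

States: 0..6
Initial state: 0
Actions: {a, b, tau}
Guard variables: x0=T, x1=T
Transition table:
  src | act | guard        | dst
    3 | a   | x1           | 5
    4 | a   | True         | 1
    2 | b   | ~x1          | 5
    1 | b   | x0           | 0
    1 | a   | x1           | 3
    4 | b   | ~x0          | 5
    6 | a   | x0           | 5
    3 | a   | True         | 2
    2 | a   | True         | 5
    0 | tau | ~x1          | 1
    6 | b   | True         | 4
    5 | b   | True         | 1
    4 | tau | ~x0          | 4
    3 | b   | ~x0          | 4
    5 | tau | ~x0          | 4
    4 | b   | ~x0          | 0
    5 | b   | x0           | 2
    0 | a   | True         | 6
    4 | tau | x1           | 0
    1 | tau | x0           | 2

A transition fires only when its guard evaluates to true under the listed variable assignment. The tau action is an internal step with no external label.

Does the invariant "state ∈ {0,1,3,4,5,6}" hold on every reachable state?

Safe = {0,1,3,4,5,6}
Reach set: {0,1,2,3,4,5,6}
  0: ok
  1: ok
  2: VIOLATES
  3: ok
  4: ok
  5: ok
  6: ok
reach 2 via a·a·b — violates

Answer: INVARIANT VIOLATED at state 2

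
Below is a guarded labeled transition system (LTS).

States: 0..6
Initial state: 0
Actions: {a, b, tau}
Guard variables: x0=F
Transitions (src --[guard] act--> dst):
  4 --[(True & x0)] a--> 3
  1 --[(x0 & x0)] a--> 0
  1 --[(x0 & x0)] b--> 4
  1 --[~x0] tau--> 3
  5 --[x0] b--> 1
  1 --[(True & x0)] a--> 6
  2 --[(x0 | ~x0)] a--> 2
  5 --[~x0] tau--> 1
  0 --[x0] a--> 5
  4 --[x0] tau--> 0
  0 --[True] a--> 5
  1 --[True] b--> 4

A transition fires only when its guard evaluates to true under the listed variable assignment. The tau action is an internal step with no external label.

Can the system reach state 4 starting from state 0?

Guard filter leaves 5 enabled edge(s).
L0 = {0}
L1 = {5}  total {0,5}
L2 = {1}  total {0,1,5}
L3 = {3,4}  total {0,1,3,4,5}
R = {0,1,3,4,5}
Path to 4: a·tau·b

Answer: REACHABLE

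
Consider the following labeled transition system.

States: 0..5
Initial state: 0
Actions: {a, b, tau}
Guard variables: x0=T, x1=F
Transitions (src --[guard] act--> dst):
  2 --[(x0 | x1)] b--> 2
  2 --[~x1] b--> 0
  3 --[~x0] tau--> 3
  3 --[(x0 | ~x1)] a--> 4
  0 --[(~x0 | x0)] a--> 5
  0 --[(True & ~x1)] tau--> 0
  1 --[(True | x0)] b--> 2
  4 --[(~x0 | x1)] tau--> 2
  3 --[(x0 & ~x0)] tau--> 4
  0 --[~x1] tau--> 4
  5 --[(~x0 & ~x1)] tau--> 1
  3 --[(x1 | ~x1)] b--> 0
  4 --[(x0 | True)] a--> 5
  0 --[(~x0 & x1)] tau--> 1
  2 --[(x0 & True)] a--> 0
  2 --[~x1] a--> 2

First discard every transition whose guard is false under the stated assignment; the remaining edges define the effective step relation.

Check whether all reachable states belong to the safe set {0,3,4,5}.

Inv-set: {0,3,4,5}
Reachable = {0,4,5}
  0: ok
  4: ok
  5: ok

Answer: INVARIANT HOLDS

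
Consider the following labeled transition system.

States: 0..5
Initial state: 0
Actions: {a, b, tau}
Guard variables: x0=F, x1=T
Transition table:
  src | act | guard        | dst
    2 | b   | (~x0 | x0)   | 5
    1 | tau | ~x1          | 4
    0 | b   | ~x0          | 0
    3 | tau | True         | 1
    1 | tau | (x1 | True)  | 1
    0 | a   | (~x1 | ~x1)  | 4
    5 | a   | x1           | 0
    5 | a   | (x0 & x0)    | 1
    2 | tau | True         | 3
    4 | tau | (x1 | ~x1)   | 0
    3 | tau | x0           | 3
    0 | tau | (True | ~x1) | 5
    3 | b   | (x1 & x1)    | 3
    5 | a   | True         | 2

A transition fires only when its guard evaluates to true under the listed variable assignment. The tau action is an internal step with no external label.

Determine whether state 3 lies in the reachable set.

10 transition(s) survive guard evaluation.
Layer 0: {0}
Layer 1: {5}  total {0,5}
Layer 2: {2}  total {0,2,5}
Layer 3: {3}  total {0,2,3,5}
Layer 4: {1}  total {0,1,2,3,5}
R = {0,1,2,3,5}
Path to 3: tau·a·tau

Answer: REACHABLE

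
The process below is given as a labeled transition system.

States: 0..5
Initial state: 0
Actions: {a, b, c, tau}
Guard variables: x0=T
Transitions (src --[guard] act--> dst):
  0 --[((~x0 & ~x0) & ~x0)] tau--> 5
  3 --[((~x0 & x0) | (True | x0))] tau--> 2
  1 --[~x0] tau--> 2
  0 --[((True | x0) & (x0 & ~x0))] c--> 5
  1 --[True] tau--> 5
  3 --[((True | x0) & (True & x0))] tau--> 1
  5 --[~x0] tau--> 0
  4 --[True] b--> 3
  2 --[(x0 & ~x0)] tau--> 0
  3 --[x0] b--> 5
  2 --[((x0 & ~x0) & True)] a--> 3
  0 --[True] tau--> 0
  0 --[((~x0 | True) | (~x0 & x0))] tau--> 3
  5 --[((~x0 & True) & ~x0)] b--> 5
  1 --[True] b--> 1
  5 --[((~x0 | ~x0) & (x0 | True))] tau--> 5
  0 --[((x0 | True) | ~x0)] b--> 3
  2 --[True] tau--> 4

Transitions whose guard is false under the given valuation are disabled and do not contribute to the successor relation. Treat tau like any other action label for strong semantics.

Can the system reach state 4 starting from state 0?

Answer: REACHABLE

Trace:
After dropping false guards: 10 live edges.
Layer 0: {0}
Layer 1: {3}  now seen {0,3}
Layer 2: {1,2,5}  now seen {0,1,2,3,5}
Layer 3: {4}  now seen {0,1,2,3,4,5}
Reach set: {0,1,2,3,4,5}
Path to 4: tau·tau·tau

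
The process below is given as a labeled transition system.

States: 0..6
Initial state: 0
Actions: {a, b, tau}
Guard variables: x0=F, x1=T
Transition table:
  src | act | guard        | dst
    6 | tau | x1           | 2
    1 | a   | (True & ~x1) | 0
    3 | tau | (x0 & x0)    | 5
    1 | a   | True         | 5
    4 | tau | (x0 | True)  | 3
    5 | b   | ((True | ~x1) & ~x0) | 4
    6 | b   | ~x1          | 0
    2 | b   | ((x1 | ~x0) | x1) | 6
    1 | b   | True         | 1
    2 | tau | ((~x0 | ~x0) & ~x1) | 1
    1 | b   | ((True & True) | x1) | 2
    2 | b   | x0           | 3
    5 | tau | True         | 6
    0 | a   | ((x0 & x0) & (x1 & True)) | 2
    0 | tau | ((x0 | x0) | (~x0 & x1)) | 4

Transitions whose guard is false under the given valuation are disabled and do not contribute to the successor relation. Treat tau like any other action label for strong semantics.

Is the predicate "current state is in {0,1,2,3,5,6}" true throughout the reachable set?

Safe = {0,1,2,3,5,6}
R = {0,3,4}
  0: ✓
  3: ✓
  4: ✗ unsafe
witness against invariant: tau → 4

Answer: INVARIANT VIOLATED at state 4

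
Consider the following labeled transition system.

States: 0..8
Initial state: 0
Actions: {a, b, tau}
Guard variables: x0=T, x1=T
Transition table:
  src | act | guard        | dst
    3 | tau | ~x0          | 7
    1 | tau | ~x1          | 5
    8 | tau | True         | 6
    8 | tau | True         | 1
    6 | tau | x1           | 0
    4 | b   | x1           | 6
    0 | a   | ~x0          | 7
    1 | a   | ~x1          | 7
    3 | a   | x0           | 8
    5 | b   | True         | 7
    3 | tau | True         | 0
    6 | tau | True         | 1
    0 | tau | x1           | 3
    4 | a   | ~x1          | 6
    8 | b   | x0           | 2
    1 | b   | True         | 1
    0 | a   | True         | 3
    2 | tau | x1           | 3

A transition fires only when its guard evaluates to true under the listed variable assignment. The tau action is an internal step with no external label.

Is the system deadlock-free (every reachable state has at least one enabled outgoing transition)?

R = {0,1,2,3,6,8}
  0: a→3  tau→3  [2 exit(s)]
  1: b→1  [1 exit(s)]
  2: tau→3  [1 exit(s)]
  3: a→8  tau→0  [2 exit(s)]
  6: tau→0  tau→1  [2 exit(s)]
  8: b→2  tau→1  tau→6  [3 exit(s)]

Answer: DEADLOCK-FREE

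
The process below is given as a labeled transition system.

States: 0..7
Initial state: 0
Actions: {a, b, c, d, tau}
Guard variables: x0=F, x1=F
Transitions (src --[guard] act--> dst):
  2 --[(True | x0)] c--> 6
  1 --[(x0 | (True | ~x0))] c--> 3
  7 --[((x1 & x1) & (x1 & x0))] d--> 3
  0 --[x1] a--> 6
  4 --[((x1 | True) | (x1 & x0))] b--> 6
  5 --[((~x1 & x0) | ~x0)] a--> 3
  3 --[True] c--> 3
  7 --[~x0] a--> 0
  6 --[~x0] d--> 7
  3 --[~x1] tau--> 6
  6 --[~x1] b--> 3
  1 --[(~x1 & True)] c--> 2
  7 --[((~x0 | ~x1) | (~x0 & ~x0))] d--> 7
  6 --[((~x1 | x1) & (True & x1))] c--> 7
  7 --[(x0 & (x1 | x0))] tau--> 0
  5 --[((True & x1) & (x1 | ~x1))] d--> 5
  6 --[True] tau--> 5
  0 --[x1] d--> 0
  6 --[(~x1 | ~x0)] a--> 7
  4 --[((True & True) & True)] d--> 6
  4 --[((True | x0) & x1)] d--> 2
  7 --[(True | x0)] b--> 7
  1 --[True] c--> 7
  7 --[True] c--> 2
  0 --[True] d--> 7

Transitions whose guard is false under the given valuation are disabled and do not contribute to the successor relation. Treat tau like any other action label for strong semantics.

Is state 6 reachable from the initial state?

18 transition(s) survive guard evaluation.
Layer 0: {0}
Layer 1: {7}  cumulative {0,7}
Layer 2: {2}  cumulative {0,2,7}
Layer 3: {6}  cumulative {0,2,6,7}
Layer 4: {3,5}  cumulative {0,2,3,5,6,7}
Reach set: {0,2,3,5,6,7}
trace reaching 6: d·c·c

Answer: REACHABLE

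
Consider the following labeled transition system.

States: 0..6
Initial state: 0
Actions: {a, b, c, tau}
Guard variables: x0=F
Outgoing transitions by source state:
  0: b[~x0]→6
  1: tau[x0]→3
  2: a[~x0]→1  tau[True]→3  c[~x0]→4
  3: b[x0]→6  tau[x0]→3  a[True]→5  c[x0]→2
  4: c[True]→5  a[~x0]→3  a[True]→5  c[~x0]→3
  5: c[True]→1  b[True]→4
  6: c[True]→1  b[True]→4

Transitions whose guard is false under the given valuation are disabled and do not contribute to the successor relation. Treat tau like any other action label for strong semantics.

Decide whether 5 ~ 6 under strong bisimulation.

Compute ~ classes (split until stable):
  round 0: {{0,1,2,3,4,5,6}}
  round 1: {{0},{1},{2},{3},{4},{5,6}}
6 equivalence class(es) (converged in 2)
[5]={5,6}  [6]={5,6}

Answer: BISIMILAR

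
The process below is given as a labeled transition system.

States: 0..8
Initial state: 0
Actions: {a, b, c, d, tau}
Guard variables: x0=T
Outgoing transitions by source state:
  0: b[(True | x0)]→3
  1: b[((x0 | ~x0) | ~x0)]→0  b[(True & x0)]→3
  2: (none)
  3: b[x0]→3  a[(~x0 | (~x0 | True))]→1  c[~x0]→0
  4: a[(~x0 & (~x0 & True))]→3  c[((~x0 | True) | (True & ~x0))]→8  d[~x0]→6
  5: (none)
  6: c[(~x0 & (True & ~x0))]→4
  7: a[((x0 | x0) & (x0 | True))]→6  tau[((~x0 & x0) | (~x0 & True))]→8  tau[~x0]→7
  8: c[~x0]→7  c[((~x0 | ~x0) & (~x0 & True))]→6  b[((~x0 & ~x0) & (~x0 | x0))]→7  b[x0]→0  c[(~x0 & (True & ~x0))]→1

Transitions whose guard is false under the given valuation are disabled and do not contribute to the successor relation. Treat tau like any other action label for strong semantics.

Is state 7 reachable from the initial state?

8 transition(s) survive guard evaluation.
L0 = {0}
L1 = {3}  now seen {0,3}
L2 = {1}  now seen {0,1,3}
Reach set: {0,1,3}

Answer: UNREACHABLE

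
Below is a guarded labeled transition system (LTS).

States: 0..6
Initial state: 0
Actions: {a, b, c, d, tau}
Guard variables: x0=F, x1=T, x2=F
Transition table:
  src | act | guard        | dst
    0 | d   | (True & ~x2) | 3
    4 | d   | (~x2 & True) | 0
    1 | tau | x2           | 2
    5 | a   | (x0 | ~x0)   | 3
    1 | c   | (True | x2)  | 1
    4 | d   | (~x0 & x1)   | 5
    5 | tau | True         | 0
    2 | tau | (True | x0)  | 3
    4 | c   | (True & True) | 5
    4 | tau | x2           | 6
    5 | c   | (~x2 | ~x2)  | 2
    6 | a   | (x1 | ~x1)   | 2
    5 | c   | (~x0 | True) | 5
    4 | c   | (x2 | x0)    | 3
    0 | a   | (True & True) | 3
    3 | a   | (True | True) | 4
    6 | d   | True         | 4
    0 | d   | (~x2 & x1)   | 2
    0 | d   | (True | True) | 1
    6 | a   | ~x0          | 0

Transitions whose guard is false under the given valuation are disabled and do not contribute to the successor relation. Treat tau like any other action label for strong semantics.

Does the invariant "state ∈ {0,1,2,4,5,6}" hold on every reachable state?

Allowed set {0,1,2,4,5,6}
Reachable = {0,1,2,3,4,5}
  0: ✓
  1: ✓
  2: ✓
  3: ✗ unsafe
  4: ✓
  5: ✓
reach 3 via d — violates

Answer: INVARIANT VIOLATED at state 3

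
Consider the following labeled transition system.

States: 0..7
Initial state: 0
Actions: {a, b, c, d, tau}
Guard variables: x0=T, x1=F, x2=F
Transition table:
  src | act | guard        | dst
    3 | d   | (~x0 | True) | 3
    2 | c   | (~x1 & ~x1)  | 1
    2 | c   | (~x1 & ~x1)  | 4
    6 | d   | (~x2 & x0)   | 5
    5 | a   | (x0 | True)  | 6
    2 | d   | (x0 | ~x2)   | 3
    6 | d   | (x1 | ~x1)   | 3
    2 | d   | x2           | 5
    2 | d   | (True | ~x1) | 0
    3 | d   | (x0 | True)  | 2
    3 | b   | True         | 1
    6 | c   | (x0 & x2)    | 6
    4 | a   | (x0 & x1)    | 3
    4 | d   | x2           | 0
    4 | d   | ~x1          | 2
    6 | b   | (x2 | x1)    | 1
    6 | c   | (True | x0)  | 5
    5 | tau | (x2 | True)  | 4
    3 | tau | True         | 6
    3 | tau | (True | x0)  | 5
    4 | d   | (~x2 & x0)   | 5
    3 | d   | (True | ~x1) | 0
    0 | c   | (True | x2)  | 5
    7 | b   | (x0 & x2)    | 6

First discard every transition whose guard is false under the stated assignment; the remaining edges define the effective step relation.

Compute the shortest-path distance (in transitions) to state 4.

Layered search for 4:
  L0 = {0}
  L1 = {5}
  L2 = {4,6}
first hit 4 at d=2 via c·tau

Answer: 2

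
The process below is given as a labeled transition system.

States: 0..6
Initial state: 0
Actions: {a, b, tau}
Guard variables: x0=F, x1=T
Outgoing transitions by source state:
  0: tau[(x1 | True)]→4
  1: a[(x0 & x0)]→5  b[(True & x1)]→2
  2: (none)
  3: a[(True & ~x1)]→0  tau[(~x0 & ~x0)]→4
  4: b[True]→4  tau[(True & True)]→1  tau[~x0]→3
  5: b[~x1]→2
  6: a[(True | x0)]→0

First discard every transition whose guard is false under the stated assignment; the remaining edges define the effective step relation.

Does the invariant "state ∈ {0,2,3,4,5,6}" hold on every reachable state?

Answer: INVARIANT VIOLATED at state 1

Trace:
Inv-set: {0,2,3,4,5,6}
R = {0,1,2,3,4}
  0: safe
  1: VIOLATES
  2: safe
  3: safe
  4: safe
reach 1 via tau·tau — violates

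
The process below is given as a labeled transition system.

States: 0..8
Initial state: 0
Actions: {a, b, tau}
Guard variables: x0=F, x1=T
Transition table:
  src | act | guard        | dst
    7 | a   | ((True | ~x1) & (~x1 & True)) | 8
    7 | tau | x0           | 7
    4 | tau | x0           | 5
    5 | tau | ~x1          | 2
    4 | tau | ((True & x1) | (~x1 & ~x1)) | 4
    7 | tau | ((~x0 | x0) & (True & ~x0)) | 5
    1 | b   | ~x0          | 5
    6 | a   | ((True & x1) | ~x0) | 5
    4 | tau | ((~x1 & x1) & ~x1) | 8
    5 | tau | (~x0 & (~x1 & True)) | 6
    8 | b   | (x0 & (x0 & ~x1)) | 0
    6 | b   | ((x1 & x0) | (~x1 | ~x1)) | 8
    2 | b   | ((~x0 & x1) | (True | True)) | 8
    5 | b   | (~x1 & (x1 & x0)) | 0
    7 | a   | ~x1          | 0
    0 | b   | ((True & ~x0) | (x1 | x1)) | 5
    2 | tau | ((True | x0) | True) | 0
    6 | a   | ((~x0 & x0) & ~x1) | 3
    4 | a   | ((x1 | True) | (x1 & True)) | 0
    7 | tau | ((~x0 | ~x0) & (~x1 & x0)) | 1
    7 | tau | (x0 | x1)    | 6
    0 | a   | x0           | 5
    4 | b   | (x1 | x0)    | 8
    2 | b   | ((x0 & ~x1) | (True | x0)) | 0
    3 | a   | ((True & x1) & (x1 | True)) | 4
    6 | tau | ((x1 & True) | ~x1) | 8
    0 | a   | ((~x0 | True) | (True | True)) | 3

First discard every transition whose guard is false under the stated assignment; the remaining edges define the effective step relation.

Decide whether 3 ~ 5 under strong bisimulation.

Refine partition for ~:
  round 0: {{0,1,2,3,4,5,6,7,8}}
  round 1: {{0},{1},{2},{3},{4},{5,8},{6},{7}}
stable after 2 split(s): 8 block(s)
3∈{3}, 5∈{5,8}

Answer: NOT BISIMILAR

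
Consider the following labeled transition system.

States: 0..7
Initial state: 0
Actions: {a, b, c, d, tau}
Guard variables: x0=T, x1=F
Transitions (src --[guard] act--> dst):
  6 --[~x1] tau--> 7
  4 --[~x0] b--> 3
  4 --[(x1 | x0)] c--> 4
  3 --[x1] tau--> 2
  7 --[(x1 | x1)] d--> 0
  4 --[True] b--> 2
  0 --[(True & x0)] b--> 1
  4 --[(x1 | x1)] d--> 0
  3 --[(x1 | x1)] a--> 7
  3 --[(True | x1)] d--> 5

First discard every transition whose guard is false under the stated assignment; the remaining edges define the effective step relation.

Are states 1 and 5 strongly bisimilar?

Bisimulation quotient by refinement:
  P[0] = {{0,1,2,3,4,5,6,7}}
  P[1] = {{0},{1,2,5,7},{3},{4},{6}}
Fixed point at round 2; 5 class(es).
class of 1: {1,2,5,7}; class of 5: {1,2,5,7}

Answer: BISIMILAR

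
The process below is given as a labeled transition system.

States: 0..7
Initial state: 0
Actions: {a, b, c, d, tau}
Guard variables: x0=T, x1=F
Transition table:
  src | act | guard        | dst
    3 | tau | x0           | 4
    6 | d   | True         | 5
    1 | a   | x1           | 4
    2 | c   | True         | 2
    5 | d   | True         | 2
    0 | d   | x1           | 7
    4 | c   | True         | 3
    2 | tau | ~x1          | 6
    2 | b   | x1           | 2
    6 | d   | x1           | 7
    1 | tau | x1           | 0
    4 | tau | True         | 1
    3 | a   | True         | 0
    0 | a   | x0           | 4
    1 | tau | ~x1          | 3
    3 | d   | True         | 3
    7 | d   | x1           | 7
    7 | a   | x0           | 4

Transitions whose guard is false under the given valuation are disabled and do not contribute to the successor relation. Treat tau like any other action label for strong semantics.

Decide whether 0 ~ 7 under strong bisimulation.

Answer: BISIMILAR

Analysis:
Bisimulation quotient by refinement:
  π0 = {{0,1,2,3,4,5,6,7}}
  π1 = {{0,7},{1},{2,4},{3},{5,6}}
  π2 = {{0,7},{1},{2},{3},{4},{5},{6}}
Fixed point at round 3; 7 class(es).
class of 0: {0,7}; class of 7: {0,7}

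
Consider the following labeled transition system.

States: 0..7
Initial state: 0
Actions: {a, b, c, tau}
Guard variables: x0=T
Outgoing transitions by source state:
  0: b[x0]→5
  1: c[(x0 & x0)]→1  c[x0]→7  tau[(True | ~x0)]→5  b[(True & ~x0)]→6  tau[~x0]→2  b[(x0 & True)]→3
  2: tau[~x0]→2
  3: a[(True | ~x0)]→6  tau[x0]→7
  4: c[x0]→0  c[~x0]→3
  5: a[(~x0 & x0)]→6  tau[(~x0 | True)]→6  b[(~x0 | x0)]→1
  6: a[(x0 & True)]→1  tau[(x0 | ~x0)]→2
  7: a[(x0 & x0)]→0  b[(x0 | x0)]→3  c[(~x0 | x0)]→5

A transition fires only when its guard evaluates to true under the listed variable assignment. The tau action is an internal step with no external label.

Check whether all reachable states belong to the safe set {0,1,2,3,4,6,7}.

Answer: INVARIANT VIOLATED at state 5

Working:
Safe = {0,1,2,3,4,6,7}
Reach set: {0,1,2,3,5,6,7}
  0: ok
  1: ok
  2: ok
  3: ok
  5: VIOLATES
  6: ok
  7: ok
witness against invariant: b → 5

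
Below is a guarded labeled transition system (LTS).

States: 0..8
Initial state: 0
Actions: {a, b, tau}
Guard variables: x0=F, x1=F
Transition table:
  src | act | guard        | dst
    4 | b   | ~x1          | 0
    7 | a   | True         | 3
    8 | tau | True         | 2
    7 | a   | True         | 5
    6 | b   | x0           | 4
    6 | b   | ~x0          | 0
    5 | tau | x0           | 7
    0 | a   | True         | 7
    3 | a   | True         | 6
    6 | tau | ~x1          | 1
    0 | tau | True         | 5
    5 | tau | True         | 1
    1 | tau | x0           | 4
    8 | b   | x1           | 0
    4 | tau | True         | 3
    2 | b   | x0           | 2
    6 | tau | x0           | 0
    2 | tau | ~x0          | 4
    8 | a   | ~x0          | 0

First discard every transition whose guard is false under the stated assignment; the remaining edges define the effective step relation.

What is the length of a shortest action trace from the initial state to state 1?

Answer: 2

Analysis:
Breadth-first toward 1:
  L0 = {0}
  L1 = {5,7}
  L2 = {1,3}
1 enters at depth 2; path tau·tau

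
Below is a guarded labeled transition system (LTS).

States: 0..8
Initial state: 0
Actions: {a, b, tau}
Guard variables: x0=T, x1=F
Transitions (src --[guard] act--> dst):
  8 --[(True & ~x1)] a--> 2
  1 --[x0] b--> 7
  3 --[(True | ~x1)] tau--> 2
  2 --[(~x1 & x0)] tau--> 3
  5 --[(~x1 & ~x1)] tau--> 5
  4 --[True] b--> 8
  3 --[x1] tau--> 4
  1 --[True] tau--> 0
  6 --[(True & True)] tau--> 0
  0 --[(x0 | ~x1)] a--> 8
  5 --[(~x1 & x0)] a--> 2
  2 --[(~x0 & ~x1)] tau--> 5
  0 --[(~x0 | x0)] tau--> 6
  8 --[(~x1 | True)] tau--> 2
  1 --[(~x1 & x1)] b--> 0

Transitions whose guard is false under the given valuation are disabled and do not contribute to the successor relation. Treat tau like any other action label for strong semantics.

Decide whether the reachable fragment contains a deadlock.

Answer: DEADLOCK-FREE

Working:
Reach set: {0,2,3,6,8}
  0: a→8  tau→6  [2 out]
  2: tau→3  [1 out]
  3: tau→2  [1 out]
  6: tau→0  [1 out]
  8: a→2  tau→2  [2 out]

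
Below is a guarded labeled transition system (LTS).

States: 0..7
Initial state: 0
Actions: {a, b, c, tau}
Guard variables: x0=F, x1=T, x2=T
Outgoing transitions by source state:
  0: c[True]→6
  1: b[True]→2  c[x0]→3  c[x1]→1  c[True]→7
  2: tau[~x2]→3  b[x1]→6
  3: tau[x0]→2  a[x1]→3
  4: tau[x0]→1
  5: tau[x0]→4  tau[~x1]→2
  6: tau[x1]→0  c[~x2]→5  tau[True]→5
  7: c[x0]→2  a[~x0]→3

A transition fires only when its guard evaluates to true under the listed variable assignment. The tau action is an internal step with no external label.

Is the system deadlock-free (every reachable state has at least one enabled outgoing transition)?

R = {0,5,6}
  0: c→6  [deg 1]
  5: ∅  [STUCK]
  6: tau→0  tau→5  [deg 2]
Path to 5: c·tau

Answer: DEADLOCK at state 5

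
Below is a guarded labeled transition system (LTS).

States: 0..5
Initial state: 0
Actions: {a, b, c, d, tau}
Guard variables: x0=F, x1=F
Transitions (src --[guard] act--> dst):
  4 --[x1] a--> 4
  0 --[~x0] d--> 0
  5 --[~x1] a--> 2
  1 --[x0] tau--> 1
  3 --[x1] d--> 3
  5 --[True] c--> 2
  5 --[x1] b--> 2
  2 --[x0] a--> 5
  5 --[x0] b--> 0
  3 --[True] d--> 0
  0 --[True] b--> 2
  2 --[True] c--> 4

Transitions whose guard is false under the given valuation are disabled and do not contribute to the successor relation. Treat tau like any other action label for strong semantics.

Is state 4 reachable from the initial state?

Answer: REACHABLE

Trace:
Guard filter leaves 6 enabled edge(s).
L0 = {0}
L1 = {2}  total {0,2}
L2 = {4}  total {0,2,4}
Reachable = {0,2,4}
trace reaching 4: b·c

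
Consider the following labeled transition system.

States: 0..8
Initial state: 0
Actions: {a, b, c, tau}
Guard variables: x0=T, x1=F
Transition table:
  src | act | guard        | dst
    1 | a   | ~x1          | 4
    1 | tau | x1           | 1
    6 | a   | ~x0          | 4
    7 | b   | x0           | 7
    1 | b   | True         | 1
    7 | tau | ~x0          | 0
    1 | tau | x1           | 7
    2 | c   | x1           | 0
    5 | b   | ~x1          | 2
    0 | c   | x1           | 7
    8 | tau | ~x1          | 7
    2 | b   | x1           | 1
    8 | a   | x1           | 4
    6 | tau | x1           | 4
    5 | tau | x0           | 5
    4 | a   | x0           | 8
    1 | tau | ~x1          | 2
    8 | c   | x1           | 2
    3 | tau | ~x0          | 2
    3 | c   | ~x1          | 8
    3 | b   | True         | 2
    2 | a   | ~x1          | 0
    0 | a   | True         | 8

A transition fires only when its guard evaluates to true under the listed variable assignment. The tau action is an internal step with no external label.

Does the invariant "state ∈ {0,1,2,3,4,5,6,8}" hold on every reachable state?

Inv-set: {0,1,2,3,4,5,6,8}
Reach set: {0,7,8}
  0: ✓
  7: outside
  8: ✓
counterexample path to 7: a·tau

Answer: INVARIANT VIOLATED at state 7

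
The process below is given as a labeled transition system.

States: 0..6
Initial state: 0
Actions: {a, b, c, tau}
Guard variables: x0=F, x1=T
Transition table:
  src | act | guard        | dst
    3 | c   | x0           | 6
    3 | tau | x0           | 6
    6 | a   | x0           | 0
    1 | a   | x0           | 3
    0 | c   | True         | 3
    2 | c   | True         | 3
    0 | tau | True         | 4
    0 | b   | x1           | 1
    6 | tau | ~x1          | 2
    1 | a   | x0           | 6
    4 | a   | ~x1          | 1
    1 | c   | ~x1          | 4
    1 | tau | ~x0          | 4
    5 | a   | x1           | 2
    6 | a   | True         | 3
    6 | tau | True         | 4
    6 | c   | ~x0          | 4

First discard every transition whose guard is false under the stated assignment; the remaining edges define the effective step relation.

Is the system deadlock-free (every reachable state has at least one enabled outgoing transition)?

Reachable = {0,1,3,4}
  0: b→1  c→3  tau→4  [3 out]
  1: tau→4  [1 out]
  3: ∅  [STUCK]
  4: ∅  [STUCK]
trace reaching 3: c

Answer: DEADLOCK at state 3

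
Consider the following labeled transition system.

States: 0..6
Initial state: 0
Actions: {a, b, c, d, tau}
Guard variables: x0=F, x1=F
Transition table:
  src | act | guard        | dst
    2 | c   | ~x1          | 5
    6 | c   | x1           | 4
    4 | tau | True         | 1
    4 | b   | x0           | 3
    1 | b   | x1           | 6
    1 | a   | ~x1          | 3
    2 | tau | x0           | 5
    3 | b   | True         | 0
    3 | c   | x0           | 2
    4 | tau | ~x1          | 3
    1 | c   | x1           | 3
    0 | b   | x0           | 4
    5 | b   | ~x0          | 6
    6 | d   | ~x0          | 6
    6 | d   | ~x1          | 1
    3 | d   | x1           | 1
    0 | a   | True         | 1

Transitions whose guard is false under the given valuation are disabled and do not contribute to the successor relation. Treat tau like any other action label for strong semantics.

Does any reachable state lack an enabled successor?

R = {0,1,3}
  0: a→1  [1 out]
  1: a→3  [1 out]
  3: b→0  [1 out]

Answer: DEADLOCK-FREE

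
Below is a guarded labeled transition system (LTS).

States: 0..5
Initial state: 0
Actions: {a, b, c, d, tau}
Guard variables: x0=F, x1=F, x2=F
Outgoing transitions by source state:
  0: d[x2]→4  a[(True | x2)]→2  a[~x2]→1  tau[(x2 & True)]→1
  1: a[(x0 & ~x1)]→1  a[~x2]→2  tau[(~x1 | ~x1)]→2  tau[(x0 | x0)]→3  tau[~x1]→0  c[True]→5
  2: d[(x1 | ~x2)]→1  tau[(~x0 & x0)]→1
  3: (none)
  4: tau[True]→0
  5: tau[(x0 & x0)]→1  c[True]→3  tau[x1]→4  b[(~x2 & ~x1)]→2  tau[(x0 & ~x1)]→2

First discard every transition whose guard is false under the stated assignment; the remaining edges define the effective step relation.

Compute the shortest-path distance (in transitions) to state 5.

Answer: 2

Analysis:
Layered search for 5:
  L0 = {0}
  L1 = {1,2}
  L2 = {5}
depth(5)=2, e.g. a·c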